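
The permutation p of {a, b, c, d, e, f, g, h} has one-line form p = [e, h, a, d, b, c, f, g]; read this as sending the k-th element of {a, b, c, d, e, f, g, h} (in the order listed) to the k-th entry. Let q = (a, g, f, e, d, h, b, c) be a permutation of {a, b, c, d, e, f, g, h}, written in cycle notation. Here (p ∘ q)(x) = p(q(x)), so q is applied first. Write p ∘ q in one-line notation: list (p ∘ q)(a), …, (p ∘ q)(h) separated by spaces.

(p ∘ q)(x) = p(q(x)). Computing each image: p(q(a)) = p(g) = f, p(q(b)) = p(c) = a, p(q(c)) = p(a) = e, p(q(d)) = p(h) = g, p(q(e)) = p(d) = d, p(q(f)) = p(e) = b, p(q(g)) = p(f) = c, p(q(h)) = p(b) = h.
Hence p ∘ q = [f a e g d b c h].

f a e g d b c h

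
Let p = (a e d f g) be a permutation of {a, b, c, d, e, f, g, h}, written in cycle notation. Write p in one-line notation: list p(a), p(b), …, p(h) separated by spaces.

Each element maps to the next entry in its cycle (wrapping to the front): a↦e, b↦b, c↦c, d↦f, e↦d, f↦g, g↦a, h↦h.
Listing these in domain order gives e b c f d g a h.

e b c f d g a h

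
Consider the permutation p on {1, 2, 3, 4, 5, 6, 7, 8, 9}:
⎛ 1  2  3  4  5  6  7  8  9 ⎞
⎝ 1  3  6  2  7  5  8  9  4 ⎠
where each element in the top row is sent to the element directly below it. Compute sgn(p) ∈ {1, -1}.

In disjoint-cycle form the cycle lengths are 8, 1.
A cycle is odd iff its length is even; p has 1 even-length cycle, so sgn(p) = (−1)^1 and p is odd.

-1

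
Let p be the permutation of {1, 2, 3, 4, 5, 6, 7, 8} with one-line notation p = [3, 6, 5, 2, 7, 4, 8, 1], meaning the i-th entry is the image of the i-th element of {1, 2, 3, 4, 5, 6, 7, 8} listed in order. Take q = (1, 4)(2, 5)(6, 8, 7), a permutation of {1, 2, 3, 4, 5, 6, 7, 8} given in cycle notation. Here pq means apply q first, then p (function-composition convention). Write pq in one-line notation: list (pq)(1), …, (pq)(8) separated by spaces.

2 7 5 3 6 1 4 8

Chase each element through q then p: 1 → 4 → 2; 2 → 5 → 7; 3 → 3 → 5; 4 → 1 → 3; 5 → 2 → 6; 6 → 8 → 1; 7 → 6 → 4; 8 → 7 → 8.
Collecting the images, pq = [2 7 5 3 6 1 4 8].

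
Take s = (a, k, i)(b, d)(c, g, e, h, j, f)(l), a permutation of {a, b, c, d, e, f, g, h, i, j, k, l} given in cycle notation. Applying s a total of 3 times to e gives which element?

e lies in the 6-cycle (c, g, e, h, j, f).
Stepping 3 places around the cycle: e → h → j → f.

f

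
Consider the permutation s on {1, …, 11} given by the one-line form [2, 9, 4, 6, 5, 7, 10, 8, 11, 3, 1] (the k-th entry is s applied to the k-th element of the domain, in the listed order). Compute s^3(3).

Tracing 3 → 4 → … returns to 3 after 5 steps, so 3 lies in a 5-cycle (3, 4, 6, 7, 10).
Advancing 3 steps from 3: 3 → 4 → 6 → 7.

7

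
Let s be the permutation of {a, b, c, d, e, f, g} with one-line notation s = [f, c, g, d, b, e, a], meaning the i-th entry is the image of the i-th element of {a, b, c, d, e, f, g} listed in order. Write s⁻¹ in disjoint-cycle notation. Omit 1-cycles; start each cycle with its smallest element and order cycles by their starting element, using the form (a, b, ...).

The cycle decomposition of s is (a, f, e, b, c, g).
The inverse reverses every cycle; in canonical form, s⁻¹ = (a, g, c, b, e, f).

(a, g, c, b, e, f)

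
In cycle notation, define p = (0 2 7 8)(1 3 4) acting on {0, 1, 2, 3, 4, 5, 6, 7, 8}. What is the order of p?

12

The cycle type of p is (4, 3, 1, 1).
The order of p is the least common multiple of its cycle lengths: lcm(4, 3) = 12.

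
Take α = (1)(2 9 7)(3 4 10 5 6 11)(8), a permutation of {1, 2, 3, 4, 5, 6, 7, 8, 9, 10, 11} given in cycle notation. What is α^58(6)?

6 lies in the 6-cycle (3 4 10 5 6 11).
On a 6-cycle, α^6 is the identity, so α^58 = α^4 there (58 ≡ 4 mod 6).
Advancing 4 steps from 6: 6 → 11 → 3 → 4 → 10.

10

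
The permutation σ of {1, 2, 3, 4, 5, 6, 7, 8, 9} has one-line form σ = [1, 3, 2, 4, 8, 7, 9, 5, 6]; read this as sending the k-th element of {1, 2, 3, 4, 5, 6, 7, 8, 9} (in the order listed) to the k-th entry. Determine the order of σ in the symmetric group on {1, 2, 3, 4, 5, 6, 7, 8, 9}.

6

The disjoint-cycle form of σ has cycle lengths 3, 2, 2, 1, 1.
The order is lcm(3, 2, 2) = 6.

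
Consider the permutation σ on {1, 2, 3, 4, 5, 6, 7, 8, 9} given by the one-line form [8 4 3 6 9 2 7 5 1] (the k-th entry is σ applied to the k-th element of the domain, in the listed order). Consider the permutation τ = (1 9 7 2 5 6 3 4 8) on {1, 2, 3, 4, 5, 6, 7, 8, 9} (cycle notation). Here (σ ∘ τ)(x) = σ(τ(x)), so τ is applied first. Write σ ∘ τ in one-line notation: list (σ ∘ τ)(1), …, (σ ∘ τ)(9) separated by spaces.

For each element, apply τ then σ: 1 → 9 → 1; 2 → 5 → 9; 3 → 4 → 6; 4 → 8 → 5; 5 → 6 → 2; 6 → 3 → 3; 7 → 2 → 4; 8 → 1 → 8; 9 → 7 → 7.
Collecting the images, σ ∘ τ = [1 9 6 5 2 3 4 8 7].

1 9 6 5 2 3 4 8 7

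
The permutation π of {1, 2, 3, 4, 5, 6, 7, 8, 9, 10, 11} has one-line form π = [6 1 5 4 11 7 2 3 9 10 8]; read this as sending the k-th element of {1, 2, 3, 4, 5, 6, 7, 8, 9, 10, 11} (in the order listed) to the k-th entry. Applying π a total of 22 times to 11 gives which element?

3

Tracing 11 → 8 → … returns to 11 after 4 steps, so 11 lies in a 4-cycle (3 5 11 8).
Since the cycle has length 4, π^22 acts on it the same as π^2 (22 mod 4 = 2).
Advancing 2 steps from 11: 11 → 8 → 3.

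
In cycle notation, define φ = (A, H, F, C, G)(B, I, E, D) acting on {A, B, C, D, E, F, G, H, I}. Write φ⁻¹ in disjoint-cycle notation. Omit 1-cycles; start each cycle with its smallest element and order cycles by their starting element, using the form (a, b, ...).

Inverting a permutation written in cycle notation just reverses the order within every cycle.
After reversing and putting each cycle's least element first, φ⁻¹ = (A, G, C, F, H)(B, D, E, I).

(A, G, C, F, H)(B, D, E, I)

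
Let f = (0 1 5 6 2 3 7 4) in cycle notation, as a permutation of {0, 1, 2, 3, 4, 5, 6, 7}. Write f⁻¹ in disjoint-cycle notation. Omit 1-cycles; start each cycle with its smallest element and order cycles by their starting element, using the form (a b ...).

Inverting a permutation written in cycle notation just reverses the order within every cycle.
After reversing and putting each cycle's least element first, f⁻¹ = (0 4 7 3 2 6 5 1).

(0 4 7 3 2 6 5 1)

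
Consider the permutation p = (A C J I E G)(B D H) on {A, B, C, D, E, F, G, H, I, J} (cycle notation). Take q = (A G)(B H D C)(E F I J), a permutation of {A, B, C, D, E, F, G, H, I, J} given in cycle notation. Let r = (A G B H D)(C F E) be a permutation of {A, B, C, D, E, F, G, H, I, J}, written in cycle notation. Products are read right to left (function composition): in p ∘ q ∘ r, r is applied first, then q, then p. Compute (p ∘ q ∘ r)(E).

Apply the permutations in order: r(E) = C, then q(C) = B, then p(B) = D. So (p ∘ q ∘ r)(E) = D.

D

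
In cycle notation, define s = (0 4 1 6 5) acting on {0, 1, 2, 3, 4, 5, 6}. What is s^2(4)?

6

4 lies in the 5-cycle (0 4 1 6 5).
Stepping 2 places around the cycle: 4 → 1 → 6.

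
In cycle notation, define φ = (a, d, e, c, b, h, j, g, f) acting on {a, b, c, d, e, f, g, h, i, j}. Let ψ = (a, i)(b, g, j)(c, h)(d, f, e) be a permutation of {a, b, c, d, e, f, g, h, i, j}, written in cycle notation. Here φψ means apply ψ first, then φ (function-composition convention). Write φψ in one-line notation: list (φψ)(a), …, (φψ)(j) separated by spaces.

For each element, apply ψ then φ: a → i → i; b → g → f; c → h → j; d → f → a; e → d → e; f → e → c; g → j → g; h → c → b; i → a → d; j → b → h.
Collecting the images, φψ = [i f j a e c g b d h].

i f j a e c g b d h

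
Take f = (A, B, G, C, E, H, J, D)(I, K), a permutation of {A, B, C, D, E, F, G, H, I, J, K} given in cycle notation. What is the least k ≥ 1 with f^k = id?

8

The disjoint cycles have lengths 8, 2, 1.
The order is lcm(8, 2) = 8.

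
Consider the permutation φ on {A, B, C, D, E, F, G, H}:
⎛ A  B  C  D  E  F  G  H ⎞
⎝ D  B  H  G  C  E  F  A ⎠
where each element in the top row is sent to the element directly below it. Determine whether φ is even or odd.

even

In disjoint-cycle form the cycle lengths are 7, 1.
A cycle is odd iff its length is even; φ has 0 even-length cycles, so sgn(φ) = (−1)^0 and φ is even.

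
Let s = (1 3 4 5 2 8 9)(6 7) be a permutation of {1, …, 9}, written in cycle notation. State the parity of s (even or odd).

odd

The cycle lengths are 7, 2.
A cycle is odd iff its length is even; s has 1 even-length cycle, so sgn(s) = (−1)^1 and s is odd.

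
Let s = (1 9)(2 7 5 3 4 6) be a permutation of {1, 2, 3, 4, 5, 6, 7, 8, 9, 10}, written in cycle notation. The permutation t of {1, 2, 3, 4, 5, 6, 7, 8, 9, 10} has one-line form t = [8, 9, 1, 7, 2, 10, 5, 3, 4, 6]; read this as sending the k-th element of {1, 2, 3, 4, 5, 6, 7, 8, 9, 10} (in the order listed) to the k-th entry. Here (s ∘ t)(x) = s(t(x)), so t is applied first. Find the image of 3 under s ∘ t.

First apply t: t(3) = 1, then s(1) = 9. Thus (s ∘ t)(3) = 9.

9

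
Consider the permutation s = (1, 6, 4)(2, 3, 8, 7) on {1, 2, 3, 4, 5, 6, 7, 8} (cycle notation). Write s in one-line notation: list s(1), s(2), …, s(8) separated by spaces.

6 3 8 1 5 4 2 7

Image by image: 1→6, 2→3, 3→8, 4→1, 5→5, 6→4, 7→2, 8→7.
So the one-line form is 6 3 8 1 5 4 2 7.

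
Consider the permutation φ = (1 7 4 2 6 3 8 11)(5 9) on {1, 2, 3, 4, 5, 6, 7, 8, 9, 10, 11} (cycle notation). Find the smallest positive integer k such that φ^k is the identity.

The cycle type of φ is (8, 2, 1).
Since disjoint cycles commute, ord(φ) = lcm(8, 2) = 8.

8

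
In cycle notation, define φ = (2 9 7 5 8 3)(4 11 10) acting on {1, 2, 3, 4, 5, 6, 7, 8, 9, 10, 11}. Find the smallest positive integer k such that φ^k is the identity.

The cycle type of φ is (6, 3, 1, 1).
The order of φ is the least common multiple of its cycle lengths: lcm(6, 3) = 6.

6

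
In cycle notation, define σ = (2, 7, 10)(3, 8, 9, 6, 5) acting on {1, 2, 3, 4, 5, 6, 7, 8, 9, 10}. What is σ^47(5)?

5 lies in the 5-cycle (3, 8, 9, 6, 5).
Powers repeat with period 5 on this cycle, and 47 mod 5 = 2, so σ^47(5) = σ^2(5).
Stepping 2 places around the cycle: 5 → 3 → 8.

8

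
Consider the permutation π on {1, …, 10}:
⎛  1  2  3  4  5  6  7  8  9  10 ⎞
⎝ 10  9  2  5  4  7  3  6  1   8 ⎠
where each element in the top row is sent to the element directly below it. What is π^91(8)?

Tracing 8 → 6 → … returns to 8 after 8 steps, so 8 lies in an 8-cycle (1, 10, 8, 6, 7, 3, 2, 9).
Powers repeat with period 8 on this cycle, and 91 mod 8 = 3, so π^91(8) = π^3(8).
Stepping 3 places around the cycle: 8 → 6 → 7 → 3.

3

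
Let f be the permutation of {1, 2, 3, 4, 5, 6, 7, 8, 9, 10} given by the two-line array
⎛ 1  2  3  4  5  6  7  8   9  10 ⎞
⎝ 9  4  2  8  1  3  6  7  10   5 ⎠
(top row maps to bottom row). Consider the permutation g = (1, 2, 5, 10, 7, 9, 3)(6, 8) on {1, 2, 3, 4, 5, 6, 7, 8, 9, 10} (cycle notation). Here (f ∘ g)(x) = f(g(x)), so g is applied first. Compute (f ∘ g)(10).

(f ∘ g)(10) = f(g(10)). g(10) = 7, then f(7) = 6. So (f ∘ g)(10) = 6.

6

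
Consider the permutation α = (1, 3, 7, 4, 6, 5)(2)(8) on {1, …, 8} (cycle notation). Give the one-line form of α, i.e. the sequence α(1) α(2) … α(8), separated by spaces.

3 2 7 6 1 5 4 8

Reading each image from the cycles: 1→3, 2→2, 3→7, 4→6, 5→1, 6→5, 7→4, 8→8.
So the one-line form is 3 2 7 6 1 5 4 8.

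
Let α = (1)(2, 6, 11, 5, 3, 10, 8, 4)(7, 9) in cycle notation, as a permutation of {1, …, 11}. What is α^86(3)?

11

3 lies in the 8-cycle (2, 6, 11, 5, 3, 10, 8, 4).
On an 8-cycle, α^8 is the identity, so α^86 = α^6 there (86 ≡ 6 mod 8).
Advancing 6 steps from 3: 3 → 10 → 8 → 4 → 2 → 6 → 11.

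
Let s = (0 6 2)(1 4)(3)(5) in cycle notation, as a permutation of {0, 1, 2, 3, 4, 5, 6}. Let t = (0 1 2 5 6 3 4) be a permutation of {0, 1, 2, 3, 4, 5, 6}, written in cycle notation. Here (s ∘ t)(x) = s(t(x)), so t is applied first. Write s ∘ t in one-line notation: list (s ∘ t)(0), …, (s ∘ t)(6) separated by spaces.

4 0 5 1 6 2 3

(s ∘ t)(x) = s(t(x)). Computing each image: s(t(0)) = s(1) = 4, s(t(1)) = s(2) = 0, s(t(2)) = s(5) = 5, s(t(3)) = s(4) = 1, s(t(4)) = s(0) = 6, s(t(5)) = s(6) = 2, s(t(6)) = s(3) = 3.
Hence s ∘ t = [4 0 5 1 6 2 3].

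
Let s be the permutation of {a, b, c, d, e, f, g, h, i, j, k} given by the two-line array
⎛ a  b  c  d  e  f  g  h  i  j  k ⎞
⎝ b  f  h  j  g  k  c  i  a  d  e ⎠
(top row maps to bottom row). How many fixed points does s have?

0

No element satisfies s(x) = x, so there are 0 fixed points.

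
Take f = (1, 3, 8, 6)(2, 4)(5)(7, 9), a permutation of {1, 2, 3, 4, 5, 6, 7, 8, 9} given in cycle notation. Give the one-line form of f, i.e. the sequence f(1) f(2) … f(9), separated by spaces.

3 4 8 2 5 1 9 6 7

Each element maps to the next entry in its cycle (wrapping to the front): 1↦3, 2↦4, 3↦8, 4↦2, 5↦5, 6↦1, 7↦9, 8↦6, 9↦7.
Listing these in domain order gives 3 4 8 2 5 1 9 6 7.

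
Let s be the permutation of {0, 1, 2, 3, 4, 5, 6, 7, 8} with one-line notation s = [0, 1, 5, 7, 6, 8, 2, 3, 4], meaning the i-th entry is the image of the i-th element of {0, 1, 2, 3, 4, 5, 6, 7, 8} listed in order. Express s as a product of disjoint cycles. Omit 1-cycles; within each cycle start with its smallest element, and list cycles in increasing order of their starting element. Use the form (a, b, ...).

From 2: 2 → 5 → 8 → 4 → 6 → 2, closing the cycle (2, 5, 8, 4, 6).
Repeating from the next unused element and collecting all non-trivial cycles gives (2, 5, 8, 4, 6)(3, 7).

(2, 5, 8, 4, 6)(3, 7)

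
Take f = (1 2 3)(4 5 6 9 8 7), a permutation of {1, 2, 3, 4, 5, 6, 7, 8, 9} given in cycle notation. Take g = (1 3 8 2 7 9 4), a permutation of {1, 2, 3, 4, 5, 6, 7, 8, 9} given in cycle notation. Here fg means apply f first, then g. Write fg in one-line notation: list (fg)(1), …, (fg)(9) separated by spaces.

7 8 3 5 6 4 1 9 2

For each element, apply f then g: 1 → 2 → 7; 2 → 3 → 8; 3 → 1 → 3; 4 → 5 → 5; 5 → 6 → 6; 6 → 9 → 4; 7 → 4 → 1; 8 → 7 → 9; 9 → 8 → 2.
Collecting the images, fg = [7 8 3 5 6 4 1 9 2].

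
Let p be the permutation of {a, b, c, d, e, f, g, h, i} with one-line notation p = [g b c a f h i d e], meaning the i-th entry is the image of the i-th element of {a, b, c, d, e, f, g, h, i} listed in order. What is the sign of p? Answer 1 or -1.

1

In disjoint-cycle form the cycle lengths are 7, 1, 1.
A cycle is odd iff its length is even; p has 0 even-length cycles, so sgn(p) = (−1)^0 and p is even.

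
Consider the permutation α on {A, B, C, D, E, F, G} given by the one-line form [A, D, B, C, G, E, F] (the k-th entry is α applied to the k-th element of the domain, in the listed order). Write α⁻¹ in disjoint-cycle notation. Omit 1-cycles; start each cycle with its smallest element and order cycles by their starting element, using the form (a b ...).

(B C D)(E F G)

First write α in disjoint cycles: (B D C)(E G F).
Reversing each cycle (and rotating so the smallest element leads) gives α⁻¹ = (B C D)(E F G).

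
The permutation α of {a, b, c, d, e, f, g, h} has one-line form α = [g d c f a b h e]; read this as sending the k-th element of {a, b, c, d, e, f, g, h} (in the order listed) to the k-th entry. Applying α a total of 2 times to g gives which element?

e

Tracing g → h → … returns to g after 4 steps, so g lies in a 4-cycle (a g h e).
Advancing 2 steps from g: g → h → e.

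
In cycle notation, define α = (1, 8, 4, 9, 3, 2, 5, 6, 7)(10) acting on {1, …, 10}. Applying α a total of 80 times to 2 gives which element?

3

2 lies in the 9-cycle (1, 8, 4, 9, 3, 2, 5, 6, 7).
Powers repeat with period 9 on this cycle, and 80 mod 9 = 8, so α^80(2) = α^8(2).
Stepping 8 places around the cycle: 2 → 5 → 6 → 7 → 1 → 8 → 4 → 9 → 3.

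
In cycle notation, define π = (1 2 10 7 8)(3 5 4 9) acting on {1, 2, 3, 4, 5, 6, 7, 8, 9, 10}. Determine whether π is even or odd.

odd

The cycle lengths are 5, 4, 1.
A cycle is odd iff its length is even; π has 1 even-length cycle, so sgn(π) = (−1)^1 and π is odd.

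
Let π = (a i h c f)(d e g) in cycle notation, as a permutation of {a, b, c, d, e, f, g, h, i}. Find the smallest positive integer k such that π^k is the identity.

15

The cycle type of π is (5, 3, 1).
The order is lcm(5, 3) = 15.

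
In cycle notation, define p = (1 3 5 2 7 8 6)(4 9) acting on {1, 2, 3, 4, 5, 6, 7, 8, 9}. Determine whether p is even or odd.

odd

The cycle lengths are 7, 2.
A cycle is odd iff its length is even; p has 1 even-length cycle, so sgn(p) = (−1)^1 and p is odd.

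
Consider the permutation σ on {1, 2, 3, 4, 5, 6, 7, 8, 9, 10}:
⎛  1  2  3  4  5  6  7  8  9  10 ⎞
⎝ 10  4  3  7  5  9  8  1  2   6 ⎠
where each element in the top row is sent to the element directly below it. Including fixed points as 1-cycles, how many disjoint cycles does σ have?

3

The cycle decomposition is (1 10 6 9 2 4 7 8)(3)(5), which has 3 cycles (counting 1-cycles).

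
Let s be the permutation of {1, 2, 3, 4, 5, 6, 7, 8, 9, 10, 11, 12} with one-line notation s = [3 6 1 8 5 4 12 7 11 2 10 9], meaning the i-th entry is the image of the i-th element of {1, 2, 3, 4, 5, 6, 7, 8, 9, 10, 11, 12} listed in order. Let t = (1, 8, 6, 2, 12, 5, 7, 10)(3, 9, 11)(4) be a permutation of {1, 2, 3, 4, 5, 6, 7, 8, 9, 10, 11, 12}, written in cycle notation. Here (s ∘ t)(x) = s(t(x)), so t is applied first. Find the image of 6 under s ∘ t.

First apply t: t(6) = 2, then s(2) = 6. Thus (s ∘ t)(6) = 6.

6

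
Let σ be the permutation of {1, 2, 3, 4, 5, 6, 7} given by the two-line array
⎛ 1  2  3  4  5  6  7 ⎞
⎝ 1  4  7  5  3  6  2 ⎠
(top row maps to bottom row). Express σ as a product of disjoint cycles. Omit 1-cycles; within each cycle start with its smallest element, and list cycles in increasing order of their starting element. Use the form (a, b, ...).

From 2: 2 → 4 → 5 → 3 → 7 → 2, closing the cycle (2, 4, 5, 3, 7).
Continuing from each remaining unvisited element yields (2, 4, 5, 3, 7).

(2, 4, 5, 3, 7)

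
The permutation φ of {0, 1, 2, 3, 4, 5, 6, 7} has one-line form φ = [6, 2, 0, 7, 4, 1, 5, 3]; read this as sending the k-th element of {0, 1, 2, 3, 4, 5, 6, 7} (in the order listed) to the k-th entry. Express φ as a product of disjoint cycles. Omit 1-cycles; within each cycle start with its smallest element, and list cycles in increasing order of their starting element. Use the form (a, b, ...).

(0, 6, 5, 1, 2)(3, 7)

From 0: 0 → 6 → 5 → 1 → 2 → 0, closing the cycle (0, 6, 5, 1, 2).
Continuing from each remaining unvisited element yields (0, 6, 5, 1, 2)(3, 7).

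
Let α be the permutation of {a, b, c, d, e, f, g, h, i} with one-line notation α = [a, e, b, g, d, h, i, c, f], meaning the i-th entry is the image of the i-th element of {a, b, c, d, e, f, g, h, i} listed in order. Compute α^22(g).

Tracing g → i → … returns to g after 8 steps, so g lies in an 8-cycle (b, e, d, g, i, f, h, c).
On an 8-cycle, α^8 is the identity, so α^22 = α^6 there (22 ≡ 6 mod 8).
Stepping 6 places around the cycle: g → i → f → h → c → b → e.

e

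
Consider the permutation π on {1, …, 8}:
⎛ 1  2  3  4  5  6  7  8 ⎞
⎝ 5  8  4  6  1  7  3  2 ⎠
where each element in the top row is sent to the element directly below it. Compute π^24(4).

4

Tracing 4 → 6 → … returns to 4 after 4 steps, so 4 lies in a 4-cycle (3, 4, 6, 7).
Since the cycle has length 4, π^24 acts on it the same as π^0 (24 mod 4 = 0).
So π^24(4) = 4.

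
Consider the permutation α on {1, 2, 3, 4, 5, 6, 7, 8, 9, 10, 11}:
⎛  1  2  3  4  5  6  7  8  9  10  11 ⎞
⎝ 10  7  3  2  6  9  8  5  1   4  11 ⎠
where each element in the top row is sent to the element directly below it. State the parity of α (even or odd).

even

In disjoint-cycle form the cycle lengths are 9, 1, 1.
A cycle of length ℓ contributes ℓ−1 transpositions, so α is a product of 8 transpositions — even.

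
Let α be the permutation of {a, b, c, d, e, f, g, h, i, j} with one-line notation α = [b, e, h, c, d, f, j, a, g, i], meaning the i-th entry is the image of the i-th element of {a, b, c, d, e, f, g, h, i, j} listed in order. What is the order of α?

6

The disjoint-cycle form of α has cycle lengths 6, 3, 1.
The order is lcm(6, 3) = 6.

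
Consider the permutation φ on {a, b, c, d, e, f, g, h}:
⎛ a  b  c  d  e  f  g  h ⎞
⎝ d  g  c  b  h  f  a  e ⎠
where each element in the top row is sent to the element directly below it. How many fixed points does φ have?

The fixed points (elements with φ(x) = x) are {c, f}, so there are 2.

2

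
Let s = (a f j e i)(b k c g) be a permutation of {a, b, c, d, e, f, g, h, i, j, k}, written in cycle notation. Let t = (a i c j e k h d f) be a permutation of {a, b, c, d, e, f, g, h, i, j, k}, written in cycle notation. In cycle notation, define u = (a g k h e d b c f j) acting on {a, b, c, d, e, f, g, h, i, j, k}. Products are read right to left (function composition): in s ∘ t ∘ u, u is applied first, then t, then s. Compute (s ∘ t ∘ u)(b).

e

Apply the permutations in order: u(b) = c, then t(c) = j, then s(j) = e. So (s ∘ t ∘ u)(b) = e.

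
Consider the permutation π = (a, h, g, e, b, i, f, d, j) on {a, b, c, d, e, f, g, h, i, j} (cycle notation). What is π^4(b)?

b lies in the 9-cycle (a, h, g, e, b, i, f, d, j).
Stepping 4 places around the cycle: b → i → f → d → j.

j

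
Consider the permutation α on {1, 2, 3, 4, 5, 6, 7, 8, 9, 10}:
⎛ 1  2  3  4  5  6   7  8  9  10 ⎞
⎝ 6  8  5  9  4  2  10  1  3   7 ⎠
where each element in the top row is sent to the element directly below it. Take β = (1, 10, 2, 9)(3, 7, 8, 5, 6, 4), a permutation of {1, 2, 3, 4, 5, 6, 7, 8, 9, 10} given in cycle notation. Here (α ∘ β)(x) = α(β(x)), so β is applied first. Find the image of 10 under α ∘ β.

β(10) = 2, then α(2) = 8; composing gives (α ∘ β)(10) = 8.

8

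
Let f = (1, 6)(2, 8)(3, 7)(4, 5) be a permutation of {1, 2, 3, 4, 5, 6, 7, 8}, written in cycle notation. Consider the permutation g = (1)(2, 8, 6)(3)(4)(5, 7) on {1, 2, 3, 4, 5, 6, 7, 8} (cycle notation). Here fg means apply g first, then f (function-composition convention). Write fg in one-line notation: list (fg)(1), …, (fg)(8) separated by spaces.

Chase each element through g then f: 1 → 1 → 6; 2 → 8 → 2; 3 → 3 → 7; 4 → 4 → 5; 5 → 7 → 3; 6 → 2 → 8; 7 → 5 → 4; 8 → 6 → 1.
So fg in one-line form is 6 2 7 5 3 8 4 1.

6 2 7 5 3 8 4 1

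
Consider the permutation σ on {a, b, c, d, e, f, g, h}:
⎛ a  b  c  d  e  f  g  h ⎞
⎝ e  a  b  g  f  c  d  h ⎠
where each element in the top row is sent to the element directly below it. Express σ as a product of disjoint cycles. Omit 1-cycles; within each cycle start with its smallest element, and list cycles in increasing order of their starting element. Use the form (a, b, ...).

Iterating σ from a gives a → e → f → c → b → a; that is the 5-cycle (a, e, f, c, b).
Continuing from each remaining unvisited element yields (a, e, f, c, b)(d, g).

(a, e, f, c, b)(d, g)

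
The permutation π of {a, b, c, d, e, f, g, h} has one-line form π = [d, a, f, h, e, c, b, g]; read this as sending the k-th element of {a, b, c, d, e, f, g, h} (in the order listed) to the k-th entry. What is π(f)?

f is element number 6 of the domain, and entry number 6 of the one-line form is c, so π(f) = c.

c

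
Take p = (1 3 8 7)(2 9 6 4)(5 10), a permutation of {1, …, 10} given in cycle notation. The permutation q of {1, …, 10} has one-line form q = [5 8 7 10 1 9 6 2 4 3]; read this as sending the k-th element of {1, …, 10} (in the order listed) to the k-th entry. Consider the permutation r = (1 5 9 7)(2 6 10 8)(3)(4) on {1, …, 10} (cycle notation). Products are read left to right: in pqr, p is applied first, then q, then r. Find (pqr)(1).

Apply the permutations in order: p(1) = 3, then q(3) = 7, then r(7) = 1. So (pqr)(1) = 1.

1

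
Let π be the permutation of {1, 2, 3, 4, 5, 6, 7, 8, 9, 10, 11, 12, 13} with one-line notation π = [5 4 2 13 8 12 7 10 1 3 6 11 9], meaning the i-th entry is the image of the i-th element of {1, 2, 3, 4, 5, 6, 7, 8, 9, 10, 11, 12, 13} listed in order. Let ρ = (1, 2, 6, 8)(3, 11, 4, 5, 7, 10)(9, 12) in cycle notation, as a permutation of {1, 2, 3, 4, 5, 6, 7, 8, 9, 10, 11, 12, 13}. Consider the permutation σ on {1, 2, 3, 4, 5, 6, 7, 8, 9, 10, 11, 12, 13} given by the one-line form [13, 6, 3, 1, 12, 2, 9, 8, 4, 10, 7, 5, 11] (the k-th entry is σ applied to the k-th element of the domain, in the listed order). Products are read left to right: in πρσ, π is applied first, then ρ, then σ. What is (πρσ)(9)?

Apply the permutations in order: π(9) = 1, then ρ(1) = 2, then σ(2) = 6. So (πρσ)(9) = 6.

6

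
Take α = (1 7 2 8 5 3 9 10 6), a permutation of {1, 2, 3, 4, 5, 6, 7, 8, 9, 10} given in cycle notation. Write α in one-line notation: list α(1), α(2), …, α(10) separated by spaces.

Each element maps to the next entry in its cycle (wrapping to the front): 1↦7, 2↦8, 3↦9, 4↦4, 5↦3, 6↦1, 7↦2, 8↦5, 9↦10, 10↦6.
So the one-line form is 7 8 9 4 3 1 2 5 10 6.

7 8 9 4 3 1 2 5 10 6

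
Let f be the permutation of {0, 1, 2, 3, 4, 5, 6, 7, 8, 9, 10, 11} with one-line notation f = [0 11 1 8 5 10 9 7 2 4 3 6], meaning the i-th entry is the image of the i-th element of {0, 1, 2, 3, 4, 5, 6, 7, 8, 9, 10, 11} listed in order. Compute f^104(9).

3

Tracing 9 → 4 → … returns to 9 after 10 steps, so 9 lies in a 10-cycle (1 11 6 9 4 5 10 3 8 2).
Since the cycle has length 10, f^104 acts on it the same as f^4 (104 mod 10 = 4).
Stepping 4 places around the cycle: 9 → 4 → 5 → 10 → 3.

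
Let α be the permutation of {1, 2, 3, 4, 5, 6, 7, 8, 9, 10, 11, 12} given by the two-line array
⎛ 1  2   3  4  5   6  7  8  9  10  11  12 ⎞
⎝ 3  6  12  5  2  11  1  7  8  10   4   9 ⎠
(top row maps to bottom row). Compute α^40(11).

11

Tracing 11 → 4 → … returns to 11 after 5 steps, so 11 lies in a 5-cycle (2, 6, 11, 4, 5).
Since the cycle has length 5, α^40 acts on it the same as α^0 (40 mod 5 = 0).
So α^40(11) = 11.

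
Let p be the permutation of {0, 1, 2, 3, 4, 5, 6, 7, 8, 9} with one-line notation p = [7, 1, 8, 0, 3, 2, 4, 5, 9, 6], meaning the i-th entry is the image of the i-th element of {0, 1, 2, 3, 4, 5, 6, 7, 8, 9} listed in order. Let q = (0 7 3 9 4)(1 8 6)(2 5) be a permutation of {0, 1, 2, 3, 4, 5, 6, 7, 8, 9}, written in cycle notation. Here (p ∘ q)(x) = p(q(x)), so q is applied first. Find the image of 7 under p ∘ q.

First apply q: q(7) = 3, then p(3) = 0. Thus (p ∘ q)(7) = 0.

0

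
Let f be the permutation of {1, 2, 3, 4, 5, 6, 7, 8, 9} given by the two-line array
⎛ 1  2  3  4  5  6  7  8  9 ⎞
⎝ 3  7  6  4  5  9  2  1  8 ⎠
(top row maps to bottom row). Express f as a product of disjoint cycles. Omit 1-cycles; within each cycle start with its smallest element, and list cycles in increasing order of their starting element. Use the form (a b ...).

(1 3 6 9 8)(2 7)

Iterating f from 1 gives 1 → 3 → 6 → 9 → 8 → 1; that is the 5-cycle (1 3 6 9 8).
Continuing from each remaining unvisited element yields (1 3 6 9 8)(2 7).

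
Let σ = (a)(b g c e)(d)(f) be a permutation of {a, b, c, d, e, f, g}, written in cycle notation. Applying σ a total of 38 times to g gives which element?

g lies in the 4-cycle (b g c e).
On a 4-cycle, σ^4 is the identity, so σ^38 = σ^2 there (38 ≡ 2 mod 4).
Stepping 2 places around the cycle: g → c → e.

e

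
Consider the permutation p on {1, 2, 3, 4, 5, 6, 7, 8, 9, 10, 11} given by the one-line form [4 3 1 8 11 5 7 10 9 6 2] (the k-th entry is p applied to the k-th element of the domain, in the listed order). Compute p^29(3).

Tracing 3 → 1 → … returns to 3 after 9 steps, so 3 lies in a 9-cycle (1 4 8 10 6 5 11 2 3).
Powers repeat with period 9 on this cycle, and 29 mod 9 = 2, so p^29(3) = p^2(3).
Stepping 2 places around the cycle: 3 → 1 → 4.

4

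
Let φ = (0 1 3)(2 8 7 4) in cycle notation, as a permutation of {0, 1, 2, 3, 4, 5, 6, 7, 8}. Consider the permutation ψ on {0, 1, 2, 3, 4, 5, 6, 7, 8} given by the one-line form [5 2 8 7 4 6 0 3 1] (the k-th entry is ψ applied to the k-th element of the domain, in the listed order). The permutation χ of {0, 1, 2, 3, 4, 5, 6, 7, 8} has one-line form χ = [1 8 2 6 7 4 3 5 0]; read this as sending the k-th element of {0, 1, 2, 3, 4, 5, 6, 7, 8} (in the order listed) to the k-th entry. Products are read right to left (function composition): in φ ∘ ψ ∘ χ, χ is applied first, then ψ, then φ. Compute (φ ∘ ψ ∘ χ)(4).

Chase 4: χ(4) = 7; ψ(7) = 3; φ(3) = 0. Hence (φ ∘ ψ ∘ χ)(4) = 0.

0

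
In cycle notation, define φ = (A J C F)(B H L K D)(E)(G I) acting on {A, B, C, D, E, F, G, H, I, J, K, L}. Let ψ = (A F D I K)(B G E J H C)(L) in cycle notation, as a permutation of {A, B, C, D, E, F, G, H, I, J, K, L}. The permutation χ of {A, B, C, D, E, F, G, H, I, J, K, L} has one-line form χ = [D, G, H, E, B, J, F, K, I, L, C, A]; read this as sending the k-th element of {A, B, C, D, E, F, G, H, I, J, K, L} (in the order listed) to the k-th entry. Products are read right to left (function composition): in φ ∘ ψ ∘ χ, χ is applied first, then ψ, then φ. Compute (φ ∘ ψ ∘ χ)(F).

L

Apply the permutations in order: χ(F) = J, then ψ(J) = H, then φ(H) = L. So (φ ∘ ψ ∘ χ)(F) = L.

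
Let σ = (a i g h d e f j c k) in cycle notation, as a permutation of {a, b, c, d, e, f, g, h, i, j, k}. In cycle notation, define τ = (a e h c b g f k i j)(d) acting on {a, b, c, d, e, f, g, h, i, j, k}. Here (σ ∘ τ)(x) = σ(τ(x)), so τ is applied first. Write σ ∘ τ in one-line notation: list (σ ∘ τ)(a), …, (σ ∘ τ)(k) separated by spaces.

(σ ∘ τ)(x) = σ(τ(x)). Computing each image: σ(τ(a)) = σ(e) = f, σ(τ(b)) = σ(g) = h, σ(τ(c)) = σ(b) = b, σ(τ(d)) = σ(d) = e, σ(τ(e)) = σ(h) = d, σ(τ(f)) = σ(k) = a, σ(τ(g)) = σ(f) = j, σ(τ(h)) = σ(c) = k, σ(τ(i)) = σ(j) = c, σ(τ(j)) = σ(a) = i, σ(τ(k)) = σ(i) = g.
Hence σ ∘ τ = [f h b e d a j k c i g].

f h b e d a j k c i g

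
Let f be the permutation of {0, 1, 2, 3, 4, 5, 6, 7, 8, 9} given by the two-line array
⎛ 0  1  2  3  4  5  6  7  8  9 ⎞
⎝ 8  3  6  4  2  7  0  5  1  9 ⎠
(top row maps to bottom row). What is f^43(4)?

2

Tracing 4 → 2 → … returns to 4 after 7 steps, so 4 lies in a 7-cycle (0, 8, 1, 3, 4, 2, 6).
On a 7-cycle, f^7 is the identity, so f^43 = f^1 there (43 ≡ 1 mod 7).
Advancing 1 step from 4: 4 → 2.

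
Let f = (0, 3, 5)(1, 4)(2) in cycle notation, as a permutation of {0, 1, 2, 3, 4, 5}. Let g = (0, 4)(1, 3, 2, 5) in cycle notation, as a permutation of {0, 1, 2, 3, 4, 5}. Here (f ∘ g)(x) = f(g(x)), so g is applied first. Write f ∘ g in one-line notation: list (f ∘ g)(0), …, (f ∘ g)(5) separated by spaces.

(f ∘ g)(x) = f(g(x)). Computing each image: f(g(0)) = f(4) = 1, f(g(1)) = f(3) = 5, f(g(2)) = f(5) = 0, f(g(3)) = f(2) = 2, f(g(4)) = f(0) = 3, f(g(5)) = f(1) = 4.
Hence f ∘ g = [1 5 0 2 3 4].

1 5 0 2 3 4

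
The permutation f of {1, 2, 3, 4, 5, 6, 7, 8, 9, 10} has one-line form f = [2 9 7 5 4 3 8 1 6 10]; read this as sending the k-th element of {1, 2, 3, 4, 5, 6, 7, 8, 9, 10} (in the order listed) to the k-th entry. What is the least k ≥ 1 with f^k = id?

The disjoint-cycle form of f has cycle lengths 7, 2, 1.
The order is lcm(7, 2) = 14.

14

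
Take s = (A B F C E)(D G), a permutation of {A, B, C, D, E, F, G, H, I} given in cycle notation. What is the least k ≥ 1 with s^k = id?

The disjoint cycles have lengths 5, 2, 1, 1.
The order of s is the least common multiple of its cycle lengths: lcm(5, 2) = 10.

10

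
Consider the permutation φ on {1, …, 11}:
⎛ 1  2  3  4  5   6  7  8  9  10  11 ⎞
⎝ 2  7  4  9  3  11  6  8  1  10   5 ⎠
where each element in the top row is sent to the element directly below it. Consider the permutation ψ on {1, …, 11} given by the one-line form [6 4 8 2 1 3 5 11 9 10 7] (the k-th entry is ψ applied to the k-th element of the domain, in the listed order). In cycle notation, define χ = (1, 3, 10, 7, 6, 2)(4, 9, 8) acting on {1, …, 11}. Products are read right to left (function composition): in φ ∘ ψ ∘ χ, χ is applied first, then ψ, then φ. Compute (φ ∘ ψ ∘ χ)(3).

Chase 3: χ(3) = 10; ψ(10) = 10; φ(10) = 10. Hence (φ ∘ ψ ∘ χ)(3) = 10.

10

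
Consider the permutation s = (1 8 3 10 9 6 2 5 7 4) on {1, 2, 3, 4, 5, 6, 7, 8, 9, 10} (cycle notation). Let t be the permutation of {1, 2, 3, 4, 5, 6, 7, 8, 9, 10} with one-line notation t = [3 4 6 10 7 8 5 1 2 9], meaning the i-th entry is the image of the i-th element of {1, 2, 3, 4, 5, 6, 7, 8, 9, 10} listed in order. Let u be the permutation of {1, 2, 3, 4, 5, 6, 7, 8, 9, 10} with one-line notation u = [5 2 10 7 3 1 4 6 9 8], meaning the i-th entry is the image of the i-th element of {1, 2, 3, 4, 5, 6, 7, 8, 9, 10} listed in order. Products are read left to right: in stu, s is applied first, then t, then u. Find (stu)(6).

(stu)(6) = u(t(s(6))). s(6) = 2, then t(2) = 4, then u(4) = 7, so the result is 7.

7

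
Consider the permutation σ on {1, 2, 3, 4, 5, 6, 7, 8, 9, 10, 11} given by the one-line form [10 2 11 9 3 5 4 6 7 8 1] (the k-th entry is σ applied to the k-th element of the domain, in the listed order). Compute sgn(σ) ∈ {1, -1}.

In disjoint-cycle form the cycle lengths are 7, 3, 1.
A cycle is odd iff its length is even; σ has 0 even-length cycles, so sgn(σ) = (−1)^0 and σ is even.

1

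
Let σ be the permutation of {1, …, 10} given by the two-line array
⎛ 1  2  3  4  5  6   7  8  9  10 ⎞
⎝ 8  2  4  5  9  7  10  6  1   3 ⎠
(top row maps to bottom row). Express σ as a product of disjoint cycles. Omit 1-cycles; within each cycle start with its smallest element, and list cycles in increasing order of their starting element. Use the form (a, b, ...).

(1, 8, 6, 7, 10, 3, 4, 5, 9)

From 1: 1 → 8 → 6 → 7 → 10 → 3 → 4 → 5 → 9 → 1, closing the cycle (1, 8, 6, 7, 10, 3, 4, 5, 9).
Repeating from the next unused element and collecting all non-trivial cycles gives (1, 8, 6, 7, 10, 3, 4, 5, 9).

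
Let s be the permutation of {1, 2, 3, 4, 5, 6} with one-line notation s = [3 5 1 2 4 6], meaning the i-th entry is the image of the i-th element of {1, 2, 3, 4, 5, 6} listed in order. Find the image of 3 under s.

1

3 is element number 3 of the domain, and entry number 3 of the one-line form is 1, so s(3) = 1.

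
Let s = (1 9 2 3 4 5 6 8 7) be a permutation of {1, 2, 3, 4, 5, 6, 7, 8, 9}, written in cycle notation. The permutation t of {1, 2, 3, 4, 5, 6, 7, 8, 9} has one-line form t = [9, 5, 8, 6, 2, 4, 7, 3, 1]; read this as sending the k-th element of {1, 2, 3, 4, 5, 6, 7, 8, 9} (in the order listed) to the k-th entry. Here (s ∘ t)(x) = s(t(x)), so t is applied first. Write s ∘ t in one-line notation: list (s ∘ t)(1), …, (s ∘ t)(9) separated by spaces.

2 6 7 8 3 5 1 4 9

Chase each element through t then s: 1 → 9 → 2; 2 → 5 → 6; 3 → 8 → 7; 4 → 6 → 8; 5 → 2 → 3; 6 → 4 → 5; 7 → 7 → 1; 8 → 3 → 4; 9 → 1 → 9.
Collecting the images, s ∘ t = [2 6 7 8 3 5 1 4 9].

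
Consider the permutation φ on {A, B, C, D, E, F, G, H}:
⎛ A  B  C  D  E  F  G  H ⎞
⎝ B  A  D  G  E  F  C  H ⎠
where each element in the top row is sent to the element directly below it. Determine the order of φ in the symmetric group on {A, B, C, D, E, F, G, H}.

Writing φ as disjoint cycles, the cycle lengths are 3, 2, 1, 1, 1.
The order is lcm(3, 2) = 6.

6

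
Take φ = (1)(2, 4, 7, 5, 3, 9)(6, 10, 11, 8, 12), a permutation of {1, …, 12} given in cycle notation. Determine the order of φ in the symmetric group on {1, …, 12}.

The disjoint cycles have lengths 6, 5, 1.
The order of φ is the least common multiple of its cycle lengths: lcm(6, 5) = 30.

30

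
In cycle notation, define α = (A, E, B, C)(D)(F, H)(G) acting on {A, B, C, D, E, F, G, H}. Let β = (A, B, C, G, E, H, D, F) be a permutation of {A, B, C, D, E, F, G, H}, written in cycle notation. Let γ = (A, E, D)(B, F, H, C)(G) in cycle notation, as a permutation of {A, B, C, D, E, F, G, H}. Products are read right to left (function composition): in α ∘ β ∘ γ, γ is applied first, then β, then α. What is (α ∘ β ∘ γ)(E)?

H

(α ∘ β ∘ γ)(E) = α(β(γ(E))). γ(E) = D, then β(D) = F, then α(F) = H, so the result is H.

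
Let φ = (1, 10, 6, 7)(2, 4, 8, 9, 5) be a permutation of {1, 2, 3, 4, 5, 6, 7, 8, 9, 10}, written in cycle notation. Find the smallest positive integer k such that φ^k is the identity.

The cycle type of φ is (5, 4, 1).
The order is lcm(5, 4) = 20.

20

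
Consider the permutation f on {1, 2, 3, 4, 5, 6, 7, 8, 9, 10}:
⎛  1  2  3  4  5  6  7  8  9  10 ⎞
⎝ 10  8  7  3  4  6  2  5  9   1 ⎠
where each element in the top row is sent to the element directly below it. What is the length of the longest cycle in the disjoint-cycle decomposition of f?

Decomposing into disjoint cycles gives (1 10)(2 8 5 4 3 7); the longest has length 6.

6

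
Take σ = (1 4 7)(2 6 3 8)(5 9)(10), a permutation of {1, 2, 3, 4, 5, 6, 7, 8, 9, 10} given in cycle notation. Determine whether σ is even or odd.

The cycle lengths are 4, 3, 2, 1.
A cycle is odd iff its length is even; σ has 2 even-length cycles, so sgn(σ) = (−1)^2 and σ is even.

even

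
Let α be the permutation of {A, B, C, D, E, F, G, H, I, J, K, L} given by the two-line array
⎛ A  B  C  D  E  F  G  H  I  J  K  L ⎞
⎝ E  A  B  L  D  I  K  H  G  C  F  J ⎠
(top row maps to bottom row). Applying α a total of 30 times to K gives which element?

Tracing K → F → … returns to K after 4 steps, so K lies in a 4-cycle (F, I, G, K).
Powers repeat with period 4 on this cycle, and 30 mod 4 = 2, so α^30(K) = α^2(K).
Advancing 2 steps from K: K → F → I.

I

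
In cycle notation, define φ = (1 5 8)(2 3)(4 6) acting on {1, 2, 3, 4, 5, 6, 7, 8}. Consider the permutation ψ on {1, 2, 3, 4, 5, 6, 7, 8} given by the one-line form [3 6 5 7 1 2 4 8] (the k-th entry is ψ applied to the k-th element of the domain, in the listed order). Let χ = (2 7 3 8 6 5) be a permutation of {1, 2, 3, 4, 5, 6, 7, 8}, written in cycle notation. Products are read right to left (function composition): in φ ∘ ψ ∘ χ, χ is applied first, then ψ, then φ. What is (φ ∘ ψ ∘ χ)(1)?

2

(φ ∘ ψ ∘ χ)(1) = φ(ψ(χ(1))). χ(1) = 1, then ψ(1) = 3, then φ(3) = 2, so the result is 2.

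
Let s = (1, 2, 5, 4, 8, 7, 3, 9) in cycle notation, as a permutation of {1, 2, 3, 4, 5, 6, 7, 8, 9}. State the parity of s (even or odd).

odd

The cycle lengths are 8, 1.
A cycle of length ℓ contributes ℓ−1 transpositions, so s is a product of 7 transpositions — odd.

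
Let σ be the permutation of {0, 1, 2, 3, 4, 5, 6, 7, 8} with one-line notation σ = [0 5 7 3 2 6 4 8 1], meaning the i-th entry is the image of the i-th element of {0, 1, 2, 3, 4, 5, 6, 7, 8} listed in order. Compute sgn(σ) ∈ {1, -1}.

1

In disjoint-cycle form the cycle lengths are 7, 1, 1.
A cycle of length ℓ contributes ℓ−1 transpositions, so σ is a product of 6 transpositions — even.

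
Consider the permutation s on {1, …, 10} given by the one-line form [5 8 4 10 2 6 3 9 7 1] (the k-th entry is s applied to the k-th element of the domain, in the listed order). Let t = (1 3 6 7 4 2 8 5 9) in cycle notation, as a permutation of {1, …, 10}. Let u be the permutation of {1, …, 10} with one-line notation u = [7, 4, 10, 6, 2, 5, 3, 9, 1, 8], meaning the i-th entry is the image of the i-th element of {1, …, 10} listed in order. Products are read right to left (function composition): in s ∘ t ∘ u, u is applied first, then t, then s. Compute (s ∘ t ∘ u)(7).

6

Chase 7: u(7) = 3; t(3) = 6; s(6) = 6. Hence (s ∘ t ∘ u)(7) = 6.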